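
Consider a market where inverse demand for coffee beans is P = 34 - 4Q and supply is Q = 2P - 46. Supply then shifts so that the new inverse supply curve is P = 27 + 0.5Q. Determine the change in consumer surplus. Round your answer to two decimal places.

-7.11

Rewriting supply in inverse form: P = 23 + 0.5Q.
Initial equilibrium: Q_0 = 2.4444, P_0 = 24.2222; CS_0 = (1/2)(2.4444)(9.7778) = 11.9506, PS_0 = (1/2)(2.4444)(1.2222) = 1.4938.
New equilibrium: 34 - 4Q = 27 + 0.5Q gives Q_1 = 1.5556, P_1 = 27.7778; CS_1 = 4.8395, PS_1 = 0.6049.
Change in consumer surplus = 4.8395 - 11.9506 = -7.1111.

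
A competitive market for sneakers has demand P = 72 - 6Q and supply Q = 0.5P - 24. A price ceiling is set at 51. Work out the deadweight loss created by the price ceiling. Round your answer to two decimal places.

Rewriting supply in inverse form: P = 48 + 2Q.
Free-market equilibrium: 72 - 6Q = 48 + 2Q gives Q* = 3, P* = 54.
At P = 51, sellers supply (51 - 48)/2 = 1.5 while buyers want more, so the quantity traded is 1.5 at price 51.
The lost-trades triangle has base Q* - 1.5 = 1.5 and height equal to the gap between the curves at Q = 1.5, which is 63 - 51 = 12. DWL = (1/2)(1.5)(12) = 9.

9.00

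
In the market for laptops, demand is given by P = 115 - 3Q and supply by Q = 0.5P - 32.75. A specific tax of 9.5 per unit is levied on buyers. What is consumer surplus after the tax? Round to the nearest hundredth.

Rewriting supply in inverse form: P = 65.5 + 2Q.
Pre-tax equilibrium: 115 - 3Q = 65.5 + 2Q gives Q* = 9.9, P* = 85.3.
A tax on buyers shifts demand down by 9.5: (115 - 9.5) - 3Q = 65.5 + 2Q, so Q_t = 8. Buyers pay P_b = 91; sellers receive P_s = P_b - 9.5 = 81.5.
CS = (1/2)(Q_t)(115 - P_b) = (1/2)(8)(24) = 96.

96.00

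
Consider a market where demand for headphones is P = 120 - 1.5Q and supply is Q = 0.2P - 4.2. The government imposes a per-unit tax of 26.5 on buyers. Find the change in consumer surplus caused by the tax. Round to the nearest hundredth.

-80.68

Rewriting supply in inverse form: P = 21 + 5Q.
Without the tax, 120 - 1.5Q = 21 + 5Q so Q* = 15.2308 and P* = 97.1538.
A tax on buyers shifts demand down by 26.5: (120 - 26.5) - 1.5Q = 21 + 5Q, so Q_t = 11.1538. Buyers pay P_b = 103.2692; sellers receive P_s = P_b - 26.5 = 76.7692.
Consumers lose the trapezoid between P* and P_b out to Q_t plus the triangle from Q_t to Q*: change in CS = 93.3062 - 173.9822 = -80.676.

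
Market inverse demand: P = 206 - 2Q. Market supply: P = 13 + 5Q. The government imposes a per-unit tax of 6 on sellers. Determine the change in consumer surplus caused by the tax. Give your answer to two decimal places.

-46.53

Pre-tax equilibrium: 206 - 2Q = 13 + 5Q gives Q* = 27.5714, P* = 150.8571.
A tax on sellers shifts supply up by 6: 206 - 2Q = 13 + 5Q + 6, so Q_t = 26.7143. Buyers pay P_b = 152.5714; sellers receive P_s = P_b - 6 = 146.5714.
Consumers lose the trapezoid between P* and P_b out to Q_t plus the triangle from Q_t to Q*: change in CS = 713.6531 - 760.1837 = -46.5306.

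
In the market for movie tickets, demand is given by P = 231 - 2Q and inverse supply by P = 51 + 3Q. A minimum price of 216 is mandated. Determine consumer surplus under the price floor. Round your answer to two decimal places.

56.25

Without the control, 231 - 2Q = 51 + 3Q so Q* = 36 and P* = 159.
At P = 216, buyers demand (231 - 216)/2 = 7.5 while sellers would supply more, so the quantity traded is 7.5 at price 216.
CS is the triangle under demand above 216: (1/2)(7.5)(231 - 216) = 56.25.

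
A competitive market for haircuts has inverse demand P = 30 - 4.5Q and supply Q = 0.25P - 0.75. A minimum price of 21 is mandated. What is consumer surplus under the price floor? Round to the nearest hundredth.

Rewriting supply in inverse form: P = 3 + 4Q.
Without the control, 30 - 4.5Q = 3 + 4Q so Q* = 3.1765 and P* = 15.7059.
At the floor price 21, quantity demanded is (30 - 21)/4.5 = 2; demand is the short side, so Q = 2 trades at P = 21.
CS is the triangle under demand above 21: (1/2)(2)(30 - 21) = 9.

9.00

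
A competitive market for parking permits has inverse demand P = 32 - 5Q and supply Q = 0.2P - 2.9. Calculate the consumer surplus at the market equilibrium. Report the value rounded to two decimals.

7.66

Rewriting supply in inverse form: P = 14.5 + 5Q.
Set 32 - 5Q = 14.5 + 5Q, which gives 17.5 = 10Q, so Q* = 1.75 and P* = 32 - 5(1.75) = 23.25.
CS is the area between the demand curve and P* from 0 to Q*: (1/2)(1.75)(8.75) = 7.6562.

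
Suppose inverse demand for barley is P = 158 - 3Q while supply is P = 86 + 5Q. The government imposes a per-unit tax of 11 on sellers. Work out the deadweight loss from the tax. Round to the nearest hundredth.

7.56

Pre-tax equilibrium: 158 - 3Q = 86 + 5Q gives Q* = 9, P* = 131.
With the tax, sellers need 11 more per unit: 158 - 3Q = 86 + 5Q + 11, so Q_t = 7.625. Buyers pay P_b = 135.125; sellers receive P_s = P_b - 11 = 124.125.
The welfare triangle lost has base Q* - Q_t = 1.375 and height t = 11, so DWL = (1/2)(1.375)(11) = 7.5625.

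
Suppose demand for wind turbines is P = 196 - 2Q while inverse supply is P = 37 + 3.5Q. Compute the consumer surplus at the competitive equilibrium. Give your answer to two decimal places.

Equilibrium: 196 - 2Q = 37 + 3.5Q, so Q* = 28.9091 and P* = 138.1818.
CS is the area between the demand curve and P* from 0 to Q*: (1/2)(28.9091)(57.8182) = 835.7355.

835.74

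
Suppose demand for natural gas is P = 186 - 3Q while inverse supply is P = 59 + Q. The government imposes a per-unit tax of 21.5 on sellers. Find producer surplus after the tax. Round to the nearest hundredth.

347.82

Pre-tax equilibrium: 186 - 3Q = 59 + Q gives Q* = 31.75, P* = 90.75.
With the tax, sellers need 21.5 more per unit: 186 - 3Q = 59 + Q + 21.5, so Q_t = 26.375. Buyers pay P_b = 106.875; sellers receive P_s = P_b - 21.5 = 85.375.
Producer surplus is the triangle above supply below P_s: (1/2)(26.375)(85.375 - 59) = 347.8203.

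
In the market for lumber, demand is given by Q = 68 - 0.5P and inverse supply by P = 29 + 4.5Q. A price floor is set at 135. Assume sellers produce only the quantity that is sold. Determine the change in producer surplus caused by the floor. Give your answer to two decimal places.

Rewriting demand in inverse form: P = 136 - 2Q.
Without the control, 136 - 2Q = 29 + 4.5Q so Q* = 16.4615 and P* = 103.0769.
At P = 135, buyers demand (136 - 135)/2 = 0.5 while sellers would supply more, so the quantity traded is 0.5 at price 135.
PS goes from (1/2)(16.4615)(74.0769) = 609.7101 to 52.4375 (computed as (135 - 29)(0.5) - (1/2)(4.5)(0.5)^2), a change of -557.2726.

-557.27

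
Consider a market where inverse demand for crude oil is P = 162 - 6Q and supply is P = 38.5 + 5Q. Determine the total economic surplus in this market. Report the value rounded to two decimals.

693.28

Setting demand equal to supply, 123.5 = 11Q, so Q* = 11.2273 and P* = 94.6364.
Total surplus is the full triangle between the curves from 0 to Q*: (1/2)(11.2273)(162 - 38.5) = 693.2841.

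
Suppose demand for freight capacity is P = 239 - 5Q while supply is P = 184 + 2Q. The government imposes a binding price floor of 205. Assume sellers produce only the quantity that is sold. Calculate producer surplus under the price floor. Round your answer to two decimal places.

96.56

Free-market equilibrium: 239 - 5Q = 184 + 2Q gives Q* = 7.8571, P* = 199.7143.
At P = 205, buyers demand (239 - 205)/5 = 6.8 while sellers would supply more, so the quantity traded is 6.8 at price 205.
The supply price at Q = 6.8 is 197.6. PS is the trapezoid between 205 and supply over [0, 6.8]: (1/2)[(205 - 184) + (205 - 197.6)](6.8) = 96.56.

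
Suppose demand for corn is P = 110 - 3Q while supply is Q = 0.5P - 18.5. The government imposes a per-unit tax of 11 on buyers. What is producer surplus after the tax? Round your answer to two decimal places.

Rewriting supply in inverse form: P = 37 + 2Q.
Pre-tax equilibrium: 110 - 3Q = 37 + 2Q gives Q* = 14.6, P* = 66.2.
With the tax, buyers' net willingness to pay falls by 11: (110 - 11) - 3Q = 37 + 2Q, so Q_t = 12.4. Buyers pay P_b = 72.8; sellers receive P_s = P_b - 11 = 61.8.
Producer surplus is the triangle above supply below P_s: (1/2)(12.4)(61.8 - 37) = 153.76.

153.76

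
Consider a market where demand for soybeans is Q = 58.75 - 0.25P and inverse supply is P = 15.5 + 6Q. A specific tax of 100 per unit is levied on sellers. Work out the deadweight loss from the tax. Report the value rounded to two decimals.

Rewriting demand in inverse form: P = 235 - 4Q.
Pre-tax equilibrium: 235 - 4Q = 15.5 + 6Q gives Q* = 21.95, P* = 147.2.
With the tax, sellers need 100 more per unit: 235 - 4Q = 15.5 + 6Q + 100, so Q_t = 11.95. Buyers pay P_b = 187.2; sellers receive P_s = P_b - 100 = 87.2.
Deadweight loss is the triangle between the curves from Q_t to Q*: (1/2)(21.95 - 11.95)(100) = 500.

500.00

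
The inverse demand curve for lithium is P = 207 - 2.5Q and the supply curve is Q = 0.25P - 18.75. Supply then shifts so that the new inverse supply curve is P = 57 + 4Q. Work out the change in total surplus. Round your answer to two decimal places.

390.46

Rewriting supply in inverse form: P = 75 + 4Q.
Initial equilibrium: Q_0 = 20.3077, P_0 = 156.2308; CS_0 = (1/2)(20.3077)(50.7692) = 515.503, PS_0 = (1/2)(20.3077)(81.2308) = 824.8047.
New equilibrium: 207 - 2.5Q = 57 + 4Q gives Q_1 = 23.0769, P_1 = 149.3077; CS_1 = 665.6805, PS_1 = 1065.0888.
Change in total surplus = (665.6805 + 1065.0888) - (515.503 + 824.8047) = 390.4615.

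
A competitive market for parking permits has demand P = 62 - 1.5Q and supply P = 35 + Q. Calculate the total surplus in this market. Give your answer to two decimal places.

Setting demand equal to supply, 27 = 2.5Q, so Q* = 10.8 and P* = 45.8.
Total surplus is the full triangle between the curves from 0 to Q*: (1/2)(10.8)(62 - 35) = 145.8.

145.80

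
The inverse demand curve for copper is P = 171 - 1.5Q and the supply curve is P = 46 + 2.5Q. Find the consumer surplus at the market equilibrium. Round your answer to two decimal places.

732.42

Setting demand equal to supply, 125 = 4Q, so Q* = 31.25 and P* = 124.125.
CS is the area between the demand curve and P* from 0 to Q*: (1/2)(31.25)(46.875) = 732.4219.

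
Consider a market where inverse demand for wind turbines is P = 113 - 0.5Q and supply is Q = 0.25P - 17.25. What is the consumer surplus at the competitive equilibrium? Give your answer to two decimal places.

Rewriting supply in inverse form: P = 69 + 4Q.
Equilibrium: 113 - 0.5Q = 69 + 4Q, so Q* = 9.7778 and P* = 108.1111.
The demand choke price is 113, so CS = (1/2)(Q*)(113 - P*) = (1/2)(9.7778)(4.8889) = 23.9012.

23.90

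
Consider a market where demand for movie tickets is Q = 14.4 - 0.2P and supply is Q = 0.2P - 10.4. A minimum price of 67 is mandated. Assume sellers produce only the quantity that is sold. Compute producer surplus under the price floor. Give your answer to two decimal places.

12.50

Rewriting demand in inverse form: P = 72 - 5Q.
Rewriting supply in inverse form: P = 52 + 5Q.
Free-market equilibrium: 72 - 5Q = 52 + 5Q gives Q* = 2, P* = 62.
At the floor price 67, quantity demanded is (72 - 67)/5 = 1; demand is the short side, so Q = 1 trades at P = 67.
The supply price at Q = 1 is 57. PS is the trapezoid between 67 and supply over [0, 1]: (1/2)[(67 - 52) + (67 - 57)](1) = 12.5.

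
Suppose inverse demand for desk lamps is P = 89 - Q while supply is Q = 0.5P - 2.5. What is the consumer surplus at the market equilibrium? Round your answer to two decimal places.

392.00

Rewriting supply in inverse form: P = 5 + 2Q.
Equilibrium: 89 - Q = 5 + 2Q, so Q* = 28 and P* = 61.
CS is the area between the demand curve and P* from 0 to Q*: (1/2)(28)(28) = 392.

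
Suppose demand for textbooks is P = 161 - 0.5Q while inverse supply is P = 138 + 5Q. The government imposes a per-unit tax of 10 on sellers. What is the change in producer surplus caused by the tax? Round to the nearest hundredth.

-29.75

Without the tax, 161 - 0.5Q = 138 + 5Q so Q* = 4.1818 and P* = 158.9091.
A tax on sellers shifts supply up by 10: 161 - 0.5Q = 138 + 5Q + 10, so Q_t = 2.3636. Buyers pay P_b = 159.8182; sellers receive P_s = P_b - 10 = 149.8182.
Producers lose the trapezoid between P_s and P* out to Q_t plus the triangle from Q_t to Q*: change in PS = 13.9669 - 43.719 = -29.7521.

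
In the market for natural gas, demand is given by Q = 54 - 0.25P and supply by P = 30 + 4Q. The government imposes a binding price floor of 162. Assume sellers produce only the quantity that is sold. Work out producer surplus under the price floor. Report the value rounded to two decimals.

1417.50

Rewriting demand in inverse form: P = 216 - 4Q.
Without the control, 216 - 4Q = 30 + 4Q so Q* = 23.25 and P* = 123.
At P = 162, buyers demand (216 - 162)/4 = 13.5 while sellers would supply more, so the quantity traded is 13.5 at price 162.
The supply price at Q = 13.5 is 84. PS is the trapezoid between 162 and supply over [0, 13.5]: (1/2)[(162 - 30) + (162 - 84)](13.5) = 1417.5.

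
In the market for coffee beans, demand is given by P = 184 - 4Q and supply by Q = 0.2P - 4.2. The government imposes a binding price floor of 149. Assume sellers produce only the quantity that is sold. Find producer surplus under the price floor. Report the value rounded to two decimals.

928.59

Rewriting supply in inverse form: P = 21 + 5Q.
Free-market equilibrium: 184 - 4Q = 21 + 5Q gives Q* = 18.1111, P* = 111.5556.
At P = 149, buyers demand (184 - 149)/4 = 8.75 while sellers would supply more, so the quantity traded is 8.75 at price 149.
The supply price at Q = 8.75 is 64.75. PS is the trapezoid between 149 and supply over [0, 8.75]: (1/2)[(149 - 21) + (149 - 64.75)](8.75) = 928.5938.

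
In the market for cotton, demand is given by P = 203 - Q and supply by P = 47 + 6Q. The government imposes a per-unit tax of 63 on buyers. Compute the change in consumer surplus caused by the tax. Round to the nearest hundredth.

-160.07

Pre-tax equilibrium: 203 - Q = 47 + 6Q gives Q* = 22.2857, P* = 180.7143.
A tax on buyers shifts demand down by 63: (203 - 63) - Q = 47 + 6Q, so Q_t = 13.2857. Buyers pay P_b = 189.7143; sellers receive P_s = P_b - 63 = 126.7143.
CS falls from (1/2)(22.2857)(22.2857) = 248.3265 to (1/2)(13.2857)(13.2857) = 88.2551, a change of -160.0714.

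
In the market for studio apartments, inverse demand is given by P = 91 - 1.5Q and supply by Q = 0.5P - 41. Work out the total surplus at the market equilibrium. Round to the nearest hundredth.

11.57

Rewriting supply in inverse form: P = 82 + 2Q.
Equilibrium: 91 - 1.5Q = 82 + 2Q, so Q* = 2.5714 and P* = 87.1429.
CS = (1/2)(2.5714)(3.8571) = 4.9592 and PS = (1/2)(2.5714)(5.1429) = 6.6122, so total surplus = 11.5714.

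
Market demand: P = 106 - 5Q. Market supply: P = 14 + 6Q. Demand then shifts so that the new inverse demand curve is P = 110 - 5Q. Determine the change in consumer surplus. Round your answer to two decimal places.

Initial equilibrium: Q_0 = 8.3636, P_0 = 64.1818; CS_0 = (1/2)(8.3636)(41.8182) = 174.876, PS_0 = (1/2)(8.3636)(50.1818) = 209.8512.
New equilibrium: 110 - 5Q = 14 + 6Q gives Q_1 = 8.7273, P_1 = 66.3636; CS_1 = 190.4132, PS_1 = 228.4959.
Change in consumer surplus = 190.4132 - 174.876 = 15.5372.

15.54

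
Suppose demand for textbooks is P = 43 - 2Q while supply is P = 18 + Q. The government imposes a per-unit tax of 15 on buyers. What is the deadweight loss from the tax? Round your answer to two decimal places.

37.50

Pre-tax equilibrium: 43 - 2Q = 18 + Q gives Q* = 8.3333, P* = 26.3333.
With the tax, buyers' net willingness to pay falls by 15: (43 - 15) - 2Q = 18 + Q, so Q_t = 3.3333. Buyers pay P_b = 36.3333; sellers receive P_s = P_b - 15 = 21.3333.
The welfare triangle lost has base Q* - Q_t = 5 and height t = 15, so DWL = (1/2)(5)(15) = 37.5.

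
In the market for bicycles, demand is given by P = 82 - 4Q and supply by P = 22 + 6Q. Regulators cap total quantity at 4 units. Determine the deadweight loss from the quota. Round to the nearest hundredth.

20.00

Unrestricted equilibrium: Q* = (82 - 22)/(4 + 6) = 6.
At Q = 4 the demand price is 82 - 4(4) = 66 and the supply price is 22 + 6(4) = 46.
Deadweight loss is the triangle between the curves from 4 to 6: (1/2)(66 - 46)(6 - 4) = 20.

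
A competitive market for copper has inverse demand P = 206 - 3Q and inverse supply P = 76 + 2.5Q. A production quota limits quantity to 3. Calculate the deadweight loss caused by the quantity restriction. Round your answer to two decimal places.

Unrestricted equilibrium: Q* = (206 - 76)/(3 + 2.5) = 23.6364.
At Q = 3 the demand price is 206 - 3(3) = 197 and the supply price is 76 + 2.5(3) = 83.5.
DWL = (1/2)(gap between curves at 3) x (Q* - 3) = (1/2)(113.5)(20.6364) = 1171.1136.

1171.11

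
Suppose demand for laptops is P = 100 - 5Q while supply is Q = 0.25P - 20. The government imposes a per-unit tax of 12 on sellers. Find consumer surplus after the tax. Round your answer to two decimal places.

Rewriting supply in inverse form: P = 80 + 4Q.
Without the tax, 100 - 5Q = 80 + 4Q so Q* = 2.2222 and P* = 88.8889.
A tax on sellers shifts supply up by 12: 100 - 5Q = 80 + 4Q + 12, so Q_t = 0.8889. Buyers pay P_b = 95.5556; sellers receive P_s = P_b - 12 = 83.5556.
Consumer surplus is the triangle under demand above P_b: (1/2)(0.8889)(100 - 95.5556) = 1.9753.

1.98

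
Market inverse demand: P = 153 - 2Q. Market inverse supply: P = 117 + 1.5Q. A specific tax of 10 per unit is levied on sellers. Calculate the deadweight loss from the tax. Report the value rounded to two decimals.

14.29

Pre-tax equilibrium: 153 - 2Q = 117 + 1.5Q gives Q* = 10.2857, P* = 132.4286.
With the tax, sellers need 10 more per unit: 153 - 2Q = 117 + 1.5Q + 10, so Q_t = 7.4286. Buyers pay P_b = 138.1429; sellers receive P_s = P_b - 10 = 128.1429.
The welfare triangle lost has base Q* - Q_t = 2.8571 and height t = 10, so DWL = (1/2)(2.8571)(10) = 14.2857.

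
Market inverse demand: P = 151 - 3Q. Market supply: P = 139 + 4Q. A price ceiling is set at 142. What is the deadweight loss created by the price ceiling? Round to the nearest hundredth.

Free-market equilibrium: 151 - 3Q = 139 + 4Q gives Q* = 1.7143, P* = 145.8571.
At the ceiling price 142, quantity supplied is (142 - 139)/4 = 0.75; supply is the short side, so Q = 0.75 trades at P = 142.
At Q = 0.75 the demand price is 148.75 and the supply price is 142. Deadweight loss is the triangle between the curves from 0.75 to 1.7143: (1/2)(148.75 - 142)(1.7143 - 0.75) = 3.2545.

3.25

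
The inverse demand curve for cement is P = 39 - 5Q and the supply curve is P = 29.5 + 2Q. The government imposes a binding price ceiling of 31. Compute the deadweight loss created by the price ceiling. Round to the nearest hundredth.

1.29

Without the control, 39 - 5Q = 29.5 + 2Q so Q* = 1.3571 and P* = 32.2143.
At the ceiling price 31, quantity supplied is (31 - 29.5)/2 = 0.75; supply is the short side, so Q = 0.75 trades at P = 31.
At Q = 0.75 the demand price is 35.25 and the supply price is 31. Deadweight loss is the triangle between the curves from 0.75 to 1.3571: (1/2)(35.25 - 31)(1.3571 - 0.75) = 1.2902.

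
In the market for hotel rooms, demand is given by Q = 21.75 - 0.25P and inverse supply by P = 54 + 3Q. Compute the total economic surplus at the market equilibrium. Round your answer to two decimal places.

Rewriting demand in inverse form: P = 87 - 4Q.
Set 87 - 4Q = 54 + 3Q, which gives 33 = 7Q, so Q* = 4.7143 and P* = 87 - 4(4.7143) = 68.1429.
CS = (1/2)(4.7143)(18.8571) = 44.449 and PS = (1/2)(4.7143)(14.1429) = 33.3367, so total surplus = 77.7857.

77.79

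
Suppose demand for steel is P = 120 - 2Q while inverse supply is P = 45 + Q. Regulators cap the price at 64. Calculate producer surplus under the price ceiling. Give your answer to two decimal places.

180.50

Without the control, 120 - 2Q = 45 + Q so Q* = 25 and P* = 70.
At the ceiling price 64, quantity supplied is (64 - 45)/1 = 19; supply is the short side, so Q = 19 trades at P = 64.
PS is the triangle above supply below 64: (1/2)(19)(64 - 45) = 180.5.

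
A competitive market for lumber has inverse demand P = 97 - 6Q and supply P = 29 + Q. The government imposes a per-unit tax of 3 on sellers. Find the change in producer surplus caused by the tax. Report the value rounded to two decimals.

Without the tax, 97 - 6Q = 29 + Q so Q* = 9.7143 and P* = 38.7143.
With the tax, sellers need 3 more per unit: 97 - 6Q = 29 + Q + 3, so Q_t = 9.2857. Buyers pay P_b = 41.2857; sellers receive P_s = P_b - 3 = 38.2857.
Producers lose the trapezoid between P_s and P* out to Q_t plus the triangle from Q_t to Q*: change in PS = 43.1122 - 47.1837 = -4.0714.

-4.07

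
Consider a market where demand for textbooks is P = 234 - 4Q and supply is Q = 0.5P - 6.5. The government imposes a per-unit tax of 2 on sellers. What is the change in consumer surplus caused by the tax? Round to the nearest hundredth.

Rewriting supply in inverse form: P = 13 + 2Q.
Without the tax, 234 - 4Q = 13 + 2Q so Q* = 36.8333 and P* = 86.6667.
A tax on sellers shifts supply up by 2: 234 - 4Q = 13 + 2Q + 2, so Q_t = 36.5. Buyers pay P_b = 88; sellers receive P_s = P_b - 2 = 86.
CS falls from (1/2)(36.8333)(147.3333) = 2713.3889 to (1/2)(36.5)(146) = 2664.5, a change of -48.8889.

-48.89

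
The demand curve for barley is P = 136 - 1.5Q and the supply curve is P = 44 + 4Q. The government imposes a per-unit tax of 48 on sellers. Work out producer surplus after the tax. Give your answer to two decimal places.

128.00

Pre-tax equilibrium: 136 - 1.5Q = 44 + 4Q gives Q* = 16.7273, P* = 110.9091.
A tax on sellers shifts supply up by 48: 136 - 1.5Q = 44 + 4Q + 48, so Q_t = 8. Buyers pay P_b = 124; sellers receive P_s = P_b - 48 = 76.
Producer surplus is the triangle above supply below P_s: (1/2)(8)(76 - 44) = 128.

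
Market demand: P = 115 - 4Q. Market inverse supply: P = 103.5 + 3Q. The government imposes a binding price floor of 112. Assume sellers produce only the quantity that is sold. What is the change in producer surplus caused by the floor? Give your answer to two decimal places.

Free-market equilibrium: 115 - 4Q = 103.5 + 3Q gives Q* = 1.6429, P* = 108.4286.
At the floor price 112, quantity demanded is (115 - 112)/4 = 0.75; demand is the short side, so Q = 0.75 trades at P = 112.
PS goes from (1/2)(1.6429)(4.9286) = 4.0485 to 5.5312 (computed as (112 - 103.5)(0.75) - (1/2)(3)(0.75)^2), a change of 1.4828.

1.48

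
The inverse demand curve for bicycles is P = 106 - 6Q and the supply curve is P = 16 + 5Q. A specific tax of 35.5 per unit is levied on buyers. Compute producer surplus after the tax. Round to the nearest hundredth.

Pre-tax equilibrium: 106 - 6Q = 16 + 5Q gives Q* = 8.1818, P* = 56.9091.
A tax on buyers shifts demand down by 35.5: (106 - 35.5) - 6Q = 16 + 5Q, so Q_t = 4.9545. Buyers pay P_b = 76.2727; sellers receive P_s = P_b - 35.5 = 40.7727.
PS = (1/2)(Q_t)(P_s - 16) = (1/2)(4.9545)(24.7727) = 61.3688.

61.37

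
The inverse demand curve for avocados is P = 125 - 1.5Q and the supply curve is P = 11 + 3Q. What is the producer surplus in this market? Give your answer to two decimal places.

Equilibrium: 125 - 1.5Q = 11 + 3Q, so Q* = 25.3333 and P* = 87.
Producer surplus is the triangle above supply below P*: (1/2)(25.3333)(87 - 11) = (1/2)(25.3333)(76) = 962.6667.

962.67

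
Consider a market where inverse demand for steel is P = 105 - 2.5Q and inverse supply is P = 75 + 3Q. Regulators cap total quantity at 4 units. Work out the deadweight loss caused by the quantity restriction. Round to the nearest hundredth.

5.82

Without the quota, 105 - 2.5Q = 75 + 3Q gives Q* = 5.4545.
At Q = 4 the demand price is 105 - 2.5(4) = 95 and the supply price is 75 + 3(4) = 87.
DWL = (1/2)(gap between curves at 4) x (Q* - 4) = (1/2)(8)(1.4545) = 5.8182.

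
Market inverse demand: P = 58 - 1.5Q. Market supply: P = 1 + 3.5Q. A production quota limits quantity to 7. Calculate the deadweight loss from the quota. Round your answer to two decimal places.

Unrestricted equilibrium: Q* = (58 - 1)/(1.5 + 3.5) = 11.4.
At Q = 7 the demand price is 58 - 1.5(7) = 47.5 and the supply price is 1 + 3.5(7) = 25.5.
Deadweight loss is the triangle between the curves from 7 to 11.4: (1/2)(47.5 - 25.5)(11.4 - 7) = 48.4.

48.40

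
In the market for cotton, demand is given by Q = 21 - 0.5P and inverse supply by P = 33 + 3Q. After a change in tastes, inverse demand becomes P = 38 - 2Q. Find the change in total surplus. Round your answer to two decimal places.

-5.60

Rewriting demand in inverse form: P = 42 - 2Q.
Initial equilibrium: Q_0 = 1.8, P_0 = 38.4; CS_0 = (1/2)(1.8)(3.6) = 3.24, PS_0 = (1/2)(1.8)(5.4) = 4.86.
New equilibrium: 38 - 2Q = 33 + 3Q gives Q_1 = 1, P_1 = 36; CS_1 = 1, PS_1 = 1.5.
Change in total surplus = (1 + 1.5) - (3.24 + 4.86) = -5.6.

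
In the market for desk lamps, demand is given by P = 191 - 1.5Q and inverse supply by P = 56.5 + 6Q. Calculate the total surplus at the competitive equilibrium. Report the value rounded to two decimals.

Setting demand equal to supply, 134.5 = 7.5Q, so Q* = 17.9333 and P* = 164.1.
Total surplus is the full triangle between the curves from 0 to Q*: (1/2)(17.9333)(191 - 56.5) = 1206.0167.

1206.02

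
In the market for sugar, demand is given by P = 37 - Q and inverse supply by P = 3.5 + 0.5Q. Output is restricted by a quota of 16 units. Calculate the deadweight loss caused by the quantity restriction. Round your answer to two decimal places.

30.08

Without the quota, 37 - Q = 3.5 + 0.5Q gives Q* = 22.3333.
At Q = 16 the demand price is 37 - (16) = 21 and the supply price is 3.5 + 0.5(16) = 11.5.
Deadweight loss is the triangle between the curves from 16 to 22.3333: (1/2)(21 - 11.5)(22.3333 - 16) = 30.0833.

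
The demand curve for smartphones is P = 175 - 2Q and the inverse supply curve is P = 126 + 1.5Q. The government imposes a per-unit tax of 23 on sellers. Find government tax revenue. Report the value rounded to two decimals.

170.86

Without the tax, 175 - 2Q = 126 + 1.5Q so Q* = 14 and P* = 147.
A tax on sellers shifts supply up by 23: 175 - 2Q = 126 + 1.5Q + 23, so Q_t = 7.4286. Buyers pay P_b = 160.1429; sellers receive P_s = P_b - 23 = 137.1429.
Revenue is the tax times quantity traded: 23 x 7.4286 = 170.8571.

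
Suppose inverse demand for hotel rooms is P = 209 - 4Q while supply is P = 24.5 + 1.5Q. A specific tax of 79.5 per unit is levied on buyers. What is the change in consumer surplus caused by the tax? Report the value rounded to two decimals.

Without the tax, 209 - 4Q = 24.5 + 1.5Q so Q* = 33.5455 and P* = 74.8182.
A tax on buyers shifts demand down by 79.5: (209 - 79.5) - 4Q = 24.5 + 1.5Q, so Q_t = 19.0909. Buyers pay P_b = 132.6364; sellers receive P_s = P_b - 79.5 = 53.1364.
Consumers lose the trapezoid between P* and P_b out to Q_t plus the triangle from Q_t to Q*: change in CS = 728.9256 - 2250.595 = -1521.6694.

-1521.67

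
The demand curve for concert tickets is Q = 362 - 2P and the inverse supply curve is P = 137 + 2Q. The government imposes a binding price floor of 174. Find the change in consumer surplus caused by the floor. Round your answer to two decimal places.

-28.44

Rewriting demand in inverse form: P = 181 - 0.5Q.
Free-market equilibrium: 181 - 0.5Q = 137 + 2Q gives Q* = 17.6, P* = 172.2.
At P = 174, buyers demand (181 - 174)/0.5 = 14 while sellers would supply more, so the quantity traded is 14 at price 174.
CS goes from (1/2)(17.6)(8.8) = 77.44 to 49 (computed as (181 - 174)(14) - (1/2)(0.5)(14)^2), a change of -28.44.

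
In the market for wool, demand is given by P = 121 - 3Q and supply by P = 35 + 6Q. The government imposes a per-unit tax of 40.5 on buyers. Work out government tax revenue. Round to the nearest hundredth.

204.75

Pre-tax equilibrium: 121 - 3Q = 35 + 6Q gives Q* = 9.5556, P* = 92.3333.
A tax on buyers shifts demand down by 40.5: (121 - 40.5) - 3Q = 35 + 6Q, so Q_t = 5.0556. Buyers pay P_b = 105.8333; sellers receive P_s = P_b - 40.5 = 65.3333.
Revenue is the tax times quantity traded: 40.5 x 5.0556 = 204.75.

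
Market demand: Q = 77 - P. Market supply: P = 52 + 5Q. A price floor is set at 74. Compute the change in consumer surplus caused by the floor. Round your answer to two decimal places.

-4.18

Rewriting demand in inverse form: P = 77 - Q.
Free-market equilibrium: 77 - Q = 52 + 5Q gives Q* = 4.1667, P* = 72.8333.
At P = 74, buyers demand (77 - 74)/1 = 3 while sellers would supply more, so the quantity traded is 3 at price 74.
CS goes from (1/2)(4.1667)(4.1667) = 8.6806 to 4.5 (computed as (77 - 74)(3) - (1/2)(1)(3)^2), a change of -4.1806.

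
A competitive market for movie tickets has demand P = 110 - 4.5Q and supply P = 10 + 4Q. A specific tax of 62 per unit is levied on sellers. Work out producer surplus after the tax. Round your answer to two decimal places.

Pre-tax equilibrium: 110 - 4.5Q = 10 + 4Q gives Q* = 11.7647, P* = 57.0588.
With the tax, sellers need 62 more per unit: 110 - 4.5Q = 10 + 4Q + 62, so Q_t = 4.4706. Buyers pay P_b = 89.8824; sellers receive P_s = P_b - 62 = 27.8824.
PS = (1/2)(Q_t)(P_s - 10) = (1/2)(4.4706)(17.8824) = 39.9723.

39.97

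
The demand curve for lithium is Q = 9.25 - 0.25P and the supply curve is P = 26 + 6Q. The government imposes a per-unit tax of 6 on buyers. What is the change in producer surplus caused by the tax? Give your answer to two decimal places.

-2.88

Rewriting demand in inverse form: P = 37 - 4Q.
Without the tax, 37 - 4Q = 26 + 6Q so Q* = 1.1 and P* = 32.6.
A tax on buyers shifts demand down by 6: (37 - 6) - 4Q = 26 + 6Q, so Q_t = 0.5. Buyers pay P_b = 35; sellers receive P_s = P_b - 6 = 29.
PS falls from (1/2)(1.1)(6.6) = 3.63 to (1/2)(0.5)(3) = 0.75, a change of -2.88.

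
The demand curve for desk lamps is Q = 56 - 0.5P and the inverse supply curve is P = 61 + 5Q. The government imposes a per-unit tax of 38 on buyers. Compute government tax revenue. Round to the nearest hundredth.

70.57

Rewriting demand in inverse form: P = 112 - 2Q.
Pre-tax equilibrium: 112 - 2Q = 61 + 5Q gives Q* = 7.2857, P* = 97.4286.
With the tax, buyers' net willingness to pay falls by 38: (112 - 38) - 2Q = 61 + 5Q, so Q_t = 1.8571. Buyers pay P_b = 108.2857; sellers receive P_s = P_b - 38 = 70.2857.
Revenue is the tax times quantity traded: 38 x 1.8571 = 70.5714.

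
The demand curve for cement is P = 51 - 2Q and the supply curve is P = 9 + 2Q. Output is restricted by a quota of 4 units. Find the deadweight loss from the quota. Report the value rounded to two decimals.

84.50

Unrestricted equilibrium: Q* = (51 - 9)/(2 + 2) = 10.5.
At Q = 4 the demand price is 51 - 2(4) = 43 and the supply price is 9 + 2(4) = 17.
Deadweight loss is the triangle between the curves from 4 to 10.5: (1/2)(43 - 17)(10.5 - 4) = 84.5.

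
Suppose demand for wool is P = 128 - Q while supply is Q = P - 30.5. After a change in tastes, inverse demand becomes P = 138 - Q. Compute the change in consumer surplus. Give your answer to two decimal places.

Rewriting supply in inverse form: P = 30.5 + Q.
Initial equilibrium: Q_0 = 48.75, P_0 = 79.25; CS_0 = (1/2)(48.75)(48.75) = 1188.2812, PS_0 = (1/2)(48.75)(48.75) = 1188.2812.
New equilibrium: 138 - Q = 30.5 + Q gives Q_1 = 53.75, P_1 = 84.25; CS_1 = 1444.5312, PS_1 = 1444.5312.
Change in consumer surplus = 1444.5312 - 1188.2812 = 256.25.

256.25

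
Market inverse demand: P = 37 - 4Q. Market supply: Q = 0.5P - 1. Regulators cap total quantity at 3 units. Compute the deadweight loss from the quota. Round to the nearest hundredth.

Rewriting supply in inverse form: P = 2 + 2Q.
Without the quota, 37 - 4Q = 2 + 2Q gives Q* = 5.8333.
At Q = 3 the demand price is 37 - 4(3) = 25 and the supply price is 2 + 2(3) = 8.
DWL = (1/2)(gap between curves at 3) x (Q* - 3) = (1/2)(17)(2.8333) = 24.0833.

24.08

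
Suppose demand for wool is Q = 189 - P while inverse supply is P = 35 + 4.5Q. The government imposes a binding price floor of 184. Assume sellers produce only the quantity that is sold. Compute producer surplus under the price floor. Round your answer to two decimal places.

Rewriting demand in inverse form: P = 189 - Q.
Free-market equilibrium: 189 - Q = 35 + 4.5Q gives Q* = 28, P* = 161.
At P = 184, buyers demand (189 - 184)/1 = 5 while sellers would supply more, so the quantity traded is 5 at price 184.
The supply price at Q = 5 is 57.5. PS is the trapezoid between 184 and supply over [0, 5]: (1/2)[(184 - 35) + (184 - 57.5)](5) = 688.75.

688.75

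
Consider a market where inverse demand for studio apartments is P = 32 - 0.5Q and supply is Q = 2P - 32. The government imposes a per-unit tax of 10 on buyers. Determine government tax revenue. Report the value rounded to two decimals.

60.00

Rewriting supply in inverse form: P = 16 + 0.5Q.
Without the tax, 32 - 0.5Q = 16 + 0.5Q so Q* = 16 and P* = 24.
With the tax, buyers' net willingness to pay falls by 10: (32 - 10) - 0.5Q = 16 + 0.5Q, so Q_t = 6. Buyers pay P_b = 29; sellers receive P_s = P_b - 10 = 19.
Revenue is the tax times quantity traded: 10 x 6 = 60.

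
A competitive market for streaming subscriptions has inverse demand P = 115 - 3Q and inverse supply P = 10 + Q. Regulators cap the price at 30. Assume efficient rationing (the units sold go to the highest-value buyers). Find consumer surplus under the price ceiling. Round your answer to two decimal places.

Without the control, 115 - 3Q = 10 + Q so Q* = 26.25 and P* = 36.25.
At P = 30, sellers supply (30 - 10)/1 = 20 while buyers want more, so the quantity traded is 20 at price 30.
The demand price at Q = 20 is 55. CS is the trapezoid between demand and 30 over [0, 20]: (1/2)[(115 - 30) + (55 - 30)](20) = 1100.

1100.00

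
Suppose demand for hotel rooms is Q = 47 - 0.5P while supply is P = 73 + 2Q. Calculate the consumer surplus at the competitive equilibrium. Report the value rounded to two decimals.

27.56

Rewriting demand in inverse form: P = 94 - 2Q.
Set 94 - 2Q = 73 + 2Q, which gives 21 = 4Q, so Q* = 5.25 and P* = 94 - 2(5.25) = 83.5.
CS is the area between the demand curve and P* from 0 to Q*: (1/2)(5.25)(10.5) = 27.5625.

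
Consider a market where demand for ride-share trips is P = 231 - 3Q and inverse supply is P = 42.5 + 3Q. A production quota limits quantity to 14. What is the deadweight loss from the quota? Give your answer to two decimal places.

Without the quota, 231 - 3Q = 42.5 + 3Q gives Q* = 31.4167.
At Q = 14 the demand price is 231 - 3(14) = 189 and the supply price is 42.5 + 3(14) = 84.5.
DWL = (1/2)(gap between curves at 14) x (Q* - 14) = (1/2)(104.5)(17.4167) = 910.0208.

910.02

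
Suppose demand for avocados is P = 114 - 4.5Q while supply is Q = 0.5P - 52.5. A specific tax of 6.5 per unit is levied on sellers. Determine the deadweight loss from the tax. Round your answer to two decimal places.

Rewriting supply in inverse form: P = 105 + 2Q.
Without the tax, 114 - 4.5Q = 105 + 2Q so Q* = 1.3846 and P* = 107.7692.
With the tax, sellers need 6.5 more per unit: 114 - 4.5Q = 105 + 2Q + 6.5, so Q_t = 0.3846. Buyers pay P_b = 112.2692; sellers receive P_s = P_b - 6.5 = 105.7692.
The welfare triangle lost has base Q* - Q_t = 1 and height t = 6.5, so DWL = (1/2)(1)(6.5) = 3.25.

3.25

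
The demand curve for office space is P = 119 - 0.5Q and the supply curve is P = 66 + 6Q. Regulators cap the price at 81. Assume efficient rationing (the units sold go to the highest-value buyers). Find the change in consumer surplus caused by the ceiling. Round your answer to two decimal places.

76.82

Free-market equilibrium: 119 - 0.5Q = 66 + 6Q gives Q* = 8.1538, P* = 114.9231.
At P = 81, sellers supply (81 - 66)/6 = 2.5 while buyers want more, so the quantity traded is 2.5 at price 81.
CS goes from (1/2)(8.1538)(4.0769) = 16.6213 to 93.4375 (computed as (119 - 81)(2.5) - (1/2)(0.5)(2.5)^2), a change of 76.8162.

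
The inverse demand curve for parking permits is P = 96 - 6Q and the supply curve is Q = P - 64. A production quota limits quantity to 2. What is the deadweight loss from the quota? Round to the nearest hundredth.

23.14

Rewriting supply in inverse form: P = 64 + Q.
Unrestricted equilibrium: Q* = (96 - 64)/(6 + 1) = 4.5714.
At Q = 2 the demand price is 96 - 6(2) = 84 and the supply price is 64 + (2) = 66.
DWL = (1/2)(gap between curves at 2) x (Q* - 2) = (1/2)(18)(2.5714) = 23.1429.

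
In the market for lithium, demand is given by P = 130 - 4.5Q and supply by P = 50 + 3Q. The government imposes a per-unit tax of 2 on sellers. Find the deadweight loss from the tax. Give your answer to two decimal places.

0.27

Without the tax, 130 - 4.5Q = 50 + 3Q so Q* = 10.6667 and P* = 82.
With the tax, sellers need 2 more per unit: 130 - 4.5Q = 50 + 3Q + 2, so Q_t = 10.4. Buyers pay P_b = 83.2; sellers receive P_s = P_b - 2 = 81.2.
Deadweight loss is the triangle between the curves from Q_t to Q*: (1/2)(10.6667 - 10.4)(2) = 0.2667.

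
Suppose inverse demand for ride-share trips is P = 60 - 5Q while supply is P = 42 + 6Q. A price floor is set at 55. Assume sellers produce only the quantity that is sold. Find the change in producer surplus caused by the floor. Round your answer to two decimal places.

Free-market equilibrium: 60 - 5Q = 42 + 6Q gives Q* = 1.6364, P* = 51.8182.
At P = 55, buyers demand (60 - 55)/5 = 1 while sellers would supply more, so the quantity traded is 1 at price 55.
PS goes from (1/2)(1.6364)(9.8182) = 8.0331 to 10 (computed as (55 - 42)(1) - (1/2)(6)(1)^2), a change of 1.9669.

1.97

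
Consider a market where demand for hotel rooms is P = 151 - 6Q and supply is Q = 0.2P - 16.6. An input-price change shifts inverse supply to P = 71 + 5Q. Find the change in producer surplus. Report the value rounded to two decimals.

Rewriting supply in inverse form: P = 83 + 5Q.
Initial equilibrium: Q_0 = 6.1818, P_0 = 113.9091; CS_0 = (1/2)(6.1818)(37.0909) = 114.6446, PS_0 = (1/2)(6.1818)(30.9091) = 95.5372.
New equilibrium: 151 - 6Q = 71 + 5Q gives Q_1 = 7.2727, P_1 = 107.3636; CS_1 = 158.6777, PS_1 = 132.2314.
Change in producer surplus = 132.2314 - 95.5372 = 36.6942.

36.69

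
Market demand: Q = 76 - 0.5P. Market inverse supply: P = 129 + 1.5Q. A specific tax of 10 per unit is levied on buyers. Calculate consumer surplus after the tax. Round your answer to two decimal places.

13.80

Rewriting demand in inverse form: P = 152 - 2Q.
Pre-tax equilibrium: 152 - 2Q = 129 + 1.5Q gives Q* = 6.5714, P* = 138.8571.
A tax on buyers shifts demand down by 10: (152 - 10) - 2Q = 129 + 1.5Q, so Q_t = 3.7143. Buyers pay P_b = 144.5714; sellers receive P_s = P_b - 10 = 134.5714.
Consumer surplus is the triangle under demand above P_b: (1/2)(3.7143)(152 - 144.5714) = 13.7959.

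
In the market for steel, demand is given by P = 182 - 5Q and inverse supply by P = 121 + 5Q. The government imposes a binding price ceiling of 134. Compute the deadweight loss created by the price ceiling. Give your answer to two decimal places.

61.25

Free-market equilibrium: 182 - 5Q = 121 + 5Q gives Q* = 6.1, P* = 151.5.
At the ceiling price 134, quantity supplied is (134 - 121)/5 = 2.6; supply is the short side, so Q = 2.6 trades at P = 134.
The lost-trades triangle has base Q* - 2.6 = 3.5 and height equal to the gap between the curves at Q = 2.6, which is 169 - 134 = 35. DWL = (1/2)(3.5)(35) = 61.25.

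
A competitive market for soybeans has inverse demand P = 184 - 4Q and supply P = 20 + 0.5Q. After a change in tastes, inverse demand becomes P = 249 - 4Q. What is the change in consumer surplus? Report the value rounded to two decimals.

2522.96

Initial equilibrium: Q_0 = 36.4444, P_0 = 38.2222; CS_0 = (1/2)(36.4444)(145.7778) = 2656.3951, PS_0 = (1/2)(36.4444)(18.2222) = 332.0494.
New equilibrium: 249 - 4Q = 20 + 0.5Q gives Q_1 = 50.8889, P_1 = 45.4444; CS_1 = 5179.358, PS_1 = 647.4198.
Change in consumer surplus = 5179.358 - 2656.3951 = 2522.963.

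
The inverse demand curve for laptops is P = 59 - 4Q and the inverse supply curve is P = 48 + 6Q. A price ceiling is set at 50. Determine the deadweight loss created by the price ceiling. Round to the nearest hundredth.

2.94

Free-market equilibrium: 59 - 4Q = 48 + 6Q gives Q* = 1.1, P* = 54.6.
At the ceiling price 50, quantity supplied is (50 - 48)/6 = 0.3333; supply is the short side, so Q = 0.3333 trades at P = 50.
At Q = 0.3333 the demand price is 57.6667 and the supply price is 50. Deadweight loss is the triangle between the curves from 0.3333 to 1.1: (1/2)(57.6667 - 50)(1.1 - 0.3333) = 2.9389.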